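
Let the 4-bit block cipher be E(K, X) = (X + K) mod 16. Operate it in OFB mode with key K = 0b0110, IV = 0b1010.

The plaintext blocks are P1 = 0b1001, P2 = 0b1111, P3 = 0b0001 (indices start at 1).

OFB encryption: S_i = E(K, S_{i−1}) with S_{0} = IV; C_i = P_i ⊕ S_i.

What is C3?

C1: S = E(K, 0b1010) = 0b0000; 0b1001 ⊕ 0b0000 = 0b1001.
C2: S = E(K, 0b0000) = 0b0110; 0b1111 ⊕ 0b0110 = 0b1001.
C3: S = E(K, 0b0110) = 0b1100; 0b0001 ⊕ 0b1100 = 0b1101.

C3 = 0b1101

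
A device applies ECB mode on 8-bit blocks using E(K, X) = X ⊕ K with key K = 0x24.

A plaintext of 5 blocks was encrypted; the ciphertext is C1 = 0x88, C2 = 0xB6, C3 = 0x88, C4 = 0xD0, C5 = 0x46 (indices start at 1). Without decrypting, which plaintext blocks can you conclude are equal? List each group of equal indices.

ECB encrypts each block independently with the same key, so equal ciphertext blocks imply equal plaintext blocks.
C1 = C3 = 0x88, so P1 = P3.

P1 = P3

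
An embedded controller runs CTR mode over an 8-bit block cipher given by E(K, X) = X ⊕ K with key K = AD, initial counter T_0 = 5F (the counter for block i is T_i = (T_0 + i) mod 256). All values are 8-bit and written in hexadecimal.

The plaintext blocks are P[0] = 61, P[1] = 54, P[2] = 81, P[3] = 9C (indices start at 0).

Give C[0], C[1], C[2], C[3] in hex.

C[0] = 93, C[1] = 99, C[2] = 4D, C[3] = 53

CTR encryption: S_i = E(K, T_i) where T_i is the counter for block i; C_i = P_i ⊕ S_i.
C[0]: T = 5F, S = E(K, T) = F2; 61 ⊕ F2 = 93.
C[1]: T = 60, S = E(K, T) = CD; 54 ⊕ CD = 99.
C[2]: T = 61, S = E(K, T) = CC; 81 ⊕ CC = 4D.
C[3]: T = 62, S = E(K, T) = CF; 9C ⊕ CF = 53.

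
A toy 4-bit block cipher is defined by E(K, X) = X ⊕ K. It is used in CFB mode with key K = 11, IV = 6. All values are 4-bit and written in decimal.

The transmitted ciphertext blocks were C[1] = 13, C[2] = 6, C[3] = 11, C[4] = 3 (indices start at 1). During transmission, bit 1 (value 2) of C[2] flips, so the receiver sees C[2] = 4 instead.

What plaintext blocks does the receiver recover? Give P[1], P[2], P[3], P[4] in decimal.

CFB decryption: P_i = C_i ⊕ E(K, C_{i−1}), with C_{0} = IV.
Only C[2] changed, to 4. In CFB, a change in C_i flips the same bit in P_i and garbles P_{i+1}. Decrypting the received ciphertext:
P[1]: E(K, 6) = 13; 13 ⊕ 13 = 0.
P[2]: E(K, 13) = 6; 4 ⊕ 6 = 2.
P[3]: E(K, 4) = 15; 11 ⊕ 15 = 4.
P[4]: E(K, 11) = 0; 3 ⊕ 0 = 3.
Blocks that differ from the original plaintext: P[2], P[3].

P[1] = 0, P[2] = 2, P[3] = 4, P[4] = 3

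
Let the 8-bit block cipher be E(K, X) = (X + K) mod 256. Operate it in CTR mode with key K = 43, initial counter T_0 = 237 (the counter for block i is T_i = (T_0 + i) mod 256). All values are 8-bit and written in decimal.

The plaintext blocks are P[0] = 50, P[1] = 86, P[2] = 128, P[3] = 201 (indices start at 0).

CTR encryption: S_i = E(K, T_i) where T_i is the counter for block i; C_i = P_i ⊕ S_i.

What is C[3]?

C[0]: T = 237, S = E(K, T) = 24; 50 ⊕ 24 = 42.
C[1]: T = 238, S = E(K, T) = 25; 86 ⊕ 25 = 79.
C[2]: T = 239, S = E(K, T) = 26; 128 ⊕ 26 = 154.
C[3]: T = 240, S = E(K, T) = 27; 201 ⊕ 27 = 210.

C[3] = 210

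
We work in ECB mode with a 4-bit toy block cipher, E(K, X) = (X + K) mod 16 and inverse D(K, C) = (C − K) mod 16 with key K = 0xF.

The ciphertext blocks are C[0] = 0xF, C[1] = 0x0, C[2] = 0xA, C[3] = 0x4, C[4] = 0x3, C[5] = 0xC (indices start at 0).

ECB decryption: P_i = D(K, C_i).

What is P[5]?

P[5] = 0xD

P[5]: D(K, 0xC) = 0xD.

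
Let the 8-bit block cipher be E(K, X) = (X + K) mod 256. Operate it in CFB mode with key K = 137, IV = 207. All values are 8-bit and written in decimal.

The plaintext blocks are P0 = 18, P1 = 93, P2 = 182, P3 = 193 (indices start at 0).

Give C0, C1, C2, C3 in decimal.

C0 = 74, C1 = 142, C2 = 161, C3 = 235

CFB encryption: C_i = P_i ⊕ E(K, C_{i−1}), with C_{−1} = IV.
C0: E(K, 207) = 88; 18 ⊕ 88 = 74.
C1: E(K, 74) = 211; 93 ⊕ 211 = 142.
C2: E(K, 142) = 23; 182 ⊕ 23 = 161.
C3: E(K, 161) = 42; 193 ⊕ 42 = 235.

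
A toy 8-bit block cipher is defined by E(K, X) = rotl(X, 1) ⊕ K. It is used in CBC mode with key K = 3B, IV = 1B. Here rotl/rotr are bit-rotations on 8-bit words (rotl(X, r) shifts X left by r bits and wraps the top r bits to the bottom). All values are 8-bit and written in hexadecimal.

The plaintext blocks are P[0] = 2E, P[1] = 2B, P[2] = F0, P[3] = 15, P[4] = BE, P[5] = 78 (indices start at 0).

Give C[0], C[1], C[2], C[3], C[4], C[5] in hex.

CBC encryption: C_i = E(K, P_i ⊕ C_{i−1}), with C_{−1} = IV.
C[0]: P[0] ⊕ 1B = 35; E(K, 35) = 51.
C[1]: P[1] ⊕ 51 = 7A; E(K, 7A) = CF.
C[2]: P[2] ⊕ CF = 3F; E(K, 3F) = 45.
C[3]: P[3] ⊕ 45 = 50; E(K, 50) = 9B.
C[4]: P[4] ⊕ 9B = 25; E(K, 25) = 71.
C[5]: P[5] ⊕ 71 = 09; E(K, 09) = 29.

C[0] = 51, C[1] = CF, C[2] = 45, C[3] = 9B, C[4] = 71, C[5] = 29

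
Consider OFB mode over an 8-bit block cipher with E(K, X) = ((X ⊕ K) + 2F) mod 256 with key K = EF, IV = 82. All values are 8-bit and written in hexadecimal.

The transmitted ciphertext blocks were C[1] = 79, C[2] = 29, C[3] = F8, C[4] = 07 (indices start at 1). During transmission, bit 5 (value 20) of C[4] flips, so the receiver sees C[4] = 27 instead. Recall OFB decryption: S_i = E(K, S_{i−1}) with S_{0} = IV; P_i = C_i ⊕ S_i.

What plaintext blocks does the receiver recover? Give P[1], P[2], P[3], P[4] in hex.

Only C[4] changed, to 27. In OFB, a change in C_i flips the same bit in P_i only; the keystream is unaffected. Decrypting the received ciphertext:
P[1]: S = E(K, 82) = 9C; 79 ⊕ 9C = E5.
P[2]: S = E(K, 9C) = A2; 29 ⊕ A2 = 8B.
P[3]: S = E(K, A2) = 7C; F8 ⊕ 7C = 84.
P[4]: S = E(K, 7C) = C2; 27 ⊕ C2 = E5.
Blocks that differ from the original plaintext: P[4].

P[1] = E5, P[2] = 8B, P[3] = 84, P[4] = E5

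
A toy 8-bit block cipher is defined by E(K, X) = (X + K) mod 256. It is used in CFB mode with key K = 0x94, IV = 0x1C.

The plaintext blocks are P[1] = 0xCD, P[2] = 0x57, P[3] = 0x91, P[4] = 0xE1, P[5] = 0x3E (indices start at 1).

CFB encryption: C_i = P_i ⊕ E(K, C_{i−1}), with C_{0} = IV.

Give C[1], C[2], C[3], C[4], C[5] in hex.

C[1] = 0x7D, C[2] = 0x46, C[3] = 0x4B, C[4] = 0x3E, C[5] = 0xEC

C[1]: E(K, 0x1C) = 0xB0; 0xCD ⊕ 0xB0 = 0x7D.
C[2]: E(K, 0x7D) = 0x11; 0x57 ⊕ 0x11 = 0x46.
C[3]: E(K, 0x46) = 0xDA; 0x91 ⊕ 0xDA = 0x4B.
C[4]: E(K, 0x4B) = 0xDF; 0xE1 ⊕ 0xDF = 0x3E.
C[5]: E(K, 0x3E) = 0xD2; 0x3E ⊕ 0xD2 = 0xEC.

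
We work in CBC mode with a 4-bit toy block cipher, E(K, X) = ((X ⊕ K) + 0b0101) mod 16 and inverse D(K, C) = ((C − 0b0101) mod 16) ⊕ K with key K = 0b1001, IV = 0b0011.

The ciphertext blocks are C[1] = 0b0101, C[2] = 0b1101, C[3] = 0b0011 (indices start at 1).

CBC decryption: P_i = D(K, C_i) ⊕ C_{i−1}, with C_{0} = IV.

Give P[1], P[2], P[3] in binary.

P[1] = 0b1010, P[2] = 0b0100, P[3] = 0b1010

P[1]: D(K, 0b0101) = 0b1001; 0b1001 ⊕ 0b0011 = 0b1010.
P[2]: D(K, 0b1101) = 0b0001; 0b0001 ⊕ 0b0101 = 0b0100.
P[3]: D(K, 0b0011) = 0b0111; 0b0111 ⊕ 0b1101 = 0b1010.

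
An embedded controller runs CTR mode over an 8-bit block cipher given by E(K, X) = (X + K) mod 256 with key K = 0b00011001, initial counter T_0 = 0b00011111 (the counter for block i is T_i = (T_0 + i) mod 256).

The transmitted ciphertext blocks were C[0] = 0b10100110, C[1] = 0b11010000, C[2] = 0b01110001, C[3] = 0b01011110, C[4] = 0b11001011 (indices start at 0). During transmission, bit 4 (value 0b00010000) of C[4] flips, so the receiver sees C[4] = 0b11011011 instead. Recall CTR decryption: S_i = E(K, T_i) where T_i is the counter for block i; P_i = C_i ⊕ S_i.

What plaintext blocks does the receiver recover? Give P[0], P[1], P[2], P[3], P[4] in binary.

Only C[4] changed, to 0b11011011. In CTR, a change in C_i flips the same bit in P_i only; the keystream is unaffected. Decrypting the received ciphertext:
P[0]: T = 0b00011111, S = E(K, T) = 0b00111000; 0b10100110 ⊕ 0b00111000 = 0b10011110.
P[1]: T = 0b00100000, S = E(K, T) = 0b00111001; 0b11010000 ⊕ 0b00111001 = 0b11101001.
P[2]: T = 0b00100001, S = E(K, T) = 0b00111010; 0b01110001 ⊕ 0b00111010 = 0b01001011.
P[3]: T = 0b00100010, S = E(K, T) = 0b00111011; 0b01011110 ⊕ 0b00111011 = 0b01100101.
P[4]: T = 0b00100011, S = E(K, T) = 0b00111100; 0b11011011 ⊕ 0b00111100 = 0b11100111.
Blocks that differ from the original plaintext: P[4].

P[0] = 0b10011110, P[1] = 0b11101001, P[2] = 0b01001011, P[3] = 0b01100101, P[4] = 0b11100111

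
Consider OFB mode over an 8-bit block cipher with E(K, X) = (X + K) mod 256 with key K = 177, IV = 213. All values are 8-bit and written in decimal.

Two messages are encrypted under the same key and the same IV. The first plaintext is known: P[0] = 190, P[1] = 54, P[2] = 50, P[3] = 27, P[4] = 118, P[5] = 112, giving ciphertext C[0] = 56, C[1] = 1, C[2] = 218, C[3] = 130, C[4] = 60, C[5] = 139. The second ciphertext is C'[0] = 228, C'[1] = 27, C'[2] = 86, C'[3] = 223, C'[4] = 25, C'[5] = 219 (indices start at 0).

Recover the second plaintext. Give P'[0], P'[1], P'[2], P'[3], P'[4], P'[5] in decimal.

P'[0] = 98, P'[1] = 44, P'[2] = 190, P'[3] = 70, P'[4] = 83, P'[5] = 32

In OFB with a reused IV, both messages share the same keystream S_i, so C_i ⊕ C'_i = P_i ⊕ P'_i and thus P'_i = P_i ⊕ C_i ⊕ C'_i.
P'[0]: 190 ⊕ 56 ⊕ 228 = 98.
P'[1]: 54 ⊕ 1 ⊕ 27 = 44.
P'[2]: 50 ⊕ 218 ⊕ 86 = 190.
P'[3]: 27 ⊕ 130 ⊕ 223 = 70.
P'[4]: 118 ⊕ 60 ⊕ 25 = 83.
P'[5]: 112 ⊕ 139 ⊕ 219 = 32.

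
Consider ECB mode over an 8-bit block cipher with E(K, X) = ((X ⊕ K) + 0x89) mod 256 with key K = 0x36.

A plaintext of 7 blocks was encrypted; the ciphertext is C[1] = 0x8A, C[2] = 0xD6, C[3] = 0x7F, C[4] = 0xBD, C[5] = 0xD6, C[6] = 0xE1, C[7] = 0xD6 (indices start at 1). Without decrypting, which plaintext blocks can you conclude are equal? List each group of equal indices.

P[2] = P[5] = P[7]

ECB encrypts each block independently with the same key, so equal ciphertext blocks imply equal plaintext blocks.
C[2] = C[5] = C[7] = 0xD6, so P[2] = P[5] = P[7].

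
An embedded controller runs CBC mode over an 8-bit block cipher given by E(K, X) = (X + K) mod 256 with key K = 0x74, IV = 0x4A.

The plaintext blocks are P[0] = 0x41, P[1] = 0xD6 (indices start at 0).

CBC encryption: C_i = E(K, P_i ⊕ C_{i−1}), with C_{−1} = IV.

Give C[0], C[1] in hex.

C[0] = 0x7F, C[1] = 0x1D

C[0]: P[0] ⊕ 0x4A = 0x0B; E(K, 0x0B) = 0x7F.
C[1]: P[1] ⊕ 0x7F = 0xA9; E(K, 0xA9) = 0x1D.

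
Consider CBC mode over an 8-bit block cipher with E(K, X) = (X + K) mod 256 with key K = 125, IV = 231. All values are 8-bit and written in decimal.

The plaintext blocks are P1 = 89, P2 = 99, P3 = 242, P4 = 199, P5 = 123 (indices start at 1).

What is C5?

CBC encryption: C_i = E(K, P_i ⊕ C_{i−1}), with C_{0} = IV.
C1: P1 ⊕ 231 = 190; E(K, 190) = 59.
C2: P2 ⊕ 59 = 88; E(K, 88) = 213.
C3: P3 ⊕ 213 = 39; E(K, 39) = 164.
C4: P4 ⊕ 164 = 99; E(K, 99) = 224.
C5: P5 ⊕ 224 = 155; E(K, 155) = 24.

C5 = 24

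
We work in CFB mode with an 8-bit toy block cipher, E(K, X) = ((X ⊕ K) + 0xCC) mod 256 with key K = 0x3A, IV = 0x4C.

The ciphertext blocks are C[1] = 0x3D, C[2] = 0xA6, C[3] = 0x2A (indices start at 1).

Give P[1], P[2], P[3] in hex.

P[1] = 0x7F, P[2] = 0x75, P[3] = 0x42

CFB decryption: P_i = C_i ⊕ E(K, C_{i−1}), with C_{0} = IV.
P[1]: E(K, 0x4C) = 0x42; 0x3D ⊕ 0x42 = 0x7F.
P[2]: E(K, 0x3D) = 0xD3; 0xA6 ⊕ 0xD3 = 0x75.
P[3]: E(K, 0xA6) = 0x68; 0x2A ⊕ 0x68 = 0x42.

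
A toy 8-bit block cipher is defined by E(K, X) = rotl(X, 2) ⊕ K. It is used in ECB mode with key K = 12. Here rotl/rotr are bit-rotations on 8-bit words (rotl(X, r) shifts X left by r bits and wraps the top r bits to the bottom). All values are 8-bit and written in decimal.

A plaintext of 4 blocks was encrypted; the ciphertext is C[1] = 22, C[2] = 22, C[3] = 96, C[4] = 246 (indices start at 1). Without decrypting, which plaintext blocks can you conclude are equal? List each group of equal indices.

ECB encrypts each block independently with the same key, so equal ciphertext blocks imply equal plaintext blocks.
C[1] = C[2] = 22, so P[1] = P[2].

P[1] = P[2]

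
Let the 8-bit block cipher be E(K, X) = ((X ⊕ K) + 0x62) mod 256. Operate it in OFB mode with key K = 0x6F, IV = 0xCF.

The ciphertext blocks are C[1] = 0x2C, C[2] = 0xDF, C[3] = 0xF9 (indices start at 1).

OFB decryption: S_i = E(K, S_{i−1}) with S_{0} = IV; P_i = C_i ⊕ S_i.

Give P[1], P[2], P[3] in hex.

P[1]: S = E(K, 0xCF) = 0x02; 0x2C ⊕ 0x02 = 0x2E.
P[2]: S = E(K, 0x02) = 0xCF; 0xDF ⊕ 0xCF = 0x10.
P[3]: S = E(K, 0xCF) = 0x02; 0xF9 ⊕ 0x02 = 0xFB.

P[1] = 0x2E, P[2] = 0x10, P[3] = 0xFB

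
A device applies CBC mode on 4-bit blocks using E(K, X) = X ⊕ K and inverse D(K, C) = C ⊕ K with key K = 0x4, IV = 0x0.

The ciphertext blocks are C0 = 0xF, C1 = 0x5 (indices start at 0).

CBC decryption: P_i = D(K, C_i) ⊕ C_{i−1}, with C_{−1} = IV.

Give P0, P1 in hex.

P0 = 0xB, P1 = 0xE

P0: D(K, 0xF) = 0xB; 0xB ⊕ 0x0 = 0xB.
P1: D(K, 0x5) = 0x1; 0x1 ⊕ 0xF = 0xE.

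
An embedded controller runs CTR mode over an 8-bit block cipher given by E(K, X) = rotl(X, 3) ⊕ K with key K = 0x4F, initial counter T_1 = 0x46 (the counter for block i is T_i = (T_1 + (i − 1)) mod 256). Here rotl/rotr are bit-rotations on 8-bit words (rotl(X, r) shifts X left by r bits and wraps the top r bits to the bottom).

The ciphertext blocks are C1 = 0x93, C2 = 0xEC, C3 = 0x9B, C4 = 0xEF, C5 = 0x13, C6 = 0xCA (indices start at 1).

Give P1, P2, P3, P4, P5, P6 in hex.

CTR decryption: S_i = E(K, T_i) where T_i is the counter for block i; P_i = C_i ⊕ S_i.
P1: T = 0x46, S = E(K, T) = 0x7D; 0x93 ⊕ 0x7D = 0xEE.
P2: T = 0x47, S = E(K, T) = 0x75; 0xEC ⊕ 0x75 = 0x99.
P3: T = 0x48, S = E(K, T) = 0x0D; 0x9B ⊕ 0x0D = 0x96.
P4: T = 0x49, S = E(K, T) = 0x05; 0xEF ⊕ 0x05 = 0xEA.
P5: T = 0x4A, S = E(K, T) = 0x1D; 0x13 ⊕ 0x1D = 0x0E.
P6: T = 0x4B, S = E(K, T) = 0x15; 0xCA ⊕ 0x15 = 0xDF.

P1 = 0xEE, P2 = 0x99, P3 = 0x96, P4 = 0xEA, P5 = 0x0E, P6 = 0xDF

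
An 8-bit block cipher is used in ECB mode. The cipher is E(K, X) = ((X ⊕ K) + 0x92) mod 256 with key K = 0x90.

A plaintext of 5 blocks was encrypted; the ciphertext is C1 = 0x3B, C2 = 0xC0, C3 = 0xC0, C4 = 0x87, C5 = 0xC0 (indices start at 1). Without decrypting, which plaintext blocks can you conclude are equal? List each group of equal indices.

ECB encrypts each block independently with the same key, so equal ciphertext blocks imply equal plaintext blocks.
C2 = C3 = C5 = 0xC0, so P2 = P3 = P5.

P2 = P3 = P5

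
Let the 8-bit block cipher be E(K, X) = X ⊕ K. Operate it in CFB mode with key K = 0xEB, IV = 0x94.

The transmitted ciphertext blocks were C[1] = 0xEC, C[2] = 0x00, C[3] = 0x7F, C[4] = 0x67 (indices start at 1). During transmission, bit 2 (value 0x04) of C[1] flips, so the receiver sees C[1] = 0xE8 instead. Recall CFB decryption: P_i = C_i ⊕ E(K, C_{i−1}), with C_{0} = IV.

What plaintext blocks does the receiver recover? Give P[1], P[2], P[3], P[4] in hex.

P[1] = 0x97, P[2] = 0x03, P[3] = 0x94, P[4] = 0xF3

Only C[1] changed, to 0xE8. In CFB, a change in C_i flips the same bit in P_i and garbles P_{i+1}. Decrypting the received ciphertext:
P[1]: E(K, 0x94) = 0x7F; 0xE8 ⊕ 0x7F = 0x97.
P[2]: E(K, 0xE8) = 0x03; 0x00 ⊕ 0x03 = 0x03.
P[3]: E(K, 0x00) = 0xEB; 0x7F ⊕ 0xEB = 0x94.
P[4]: E(K, 0x7F) = 0x94; 0x67 ⊕ 0x94 = 0xF3.
Blocks that differ from the original plaintext: P[1], P[2].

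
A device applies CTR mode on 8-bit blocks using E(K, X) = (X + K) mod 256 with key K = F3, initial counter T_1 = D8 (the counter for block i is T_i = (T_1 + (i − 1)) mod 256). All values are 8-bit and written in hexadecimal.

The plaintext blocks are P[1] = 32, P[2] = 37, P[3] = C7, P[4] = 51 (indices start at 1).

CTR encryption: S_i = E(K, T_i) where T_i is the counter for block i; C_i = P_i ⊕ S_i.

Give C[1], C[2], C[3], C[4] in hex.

C[1] = F9, C[2] = FB, C[3] = 0A, C[4] = 9F

C[1]: T = D8, S = E(K, T) = CB; 32 ⊕ CB = F9.
C[2]: T = D9, S = E(K, T) = CC; 37 ⊕ CC = FB.
C[3]: T = DA, S = E(K, T) = CD; C7 ⊕ CD = 0A.
C[4]: T = DB, S = E(K, T) = CE; 51 ⊕ CE = 9F.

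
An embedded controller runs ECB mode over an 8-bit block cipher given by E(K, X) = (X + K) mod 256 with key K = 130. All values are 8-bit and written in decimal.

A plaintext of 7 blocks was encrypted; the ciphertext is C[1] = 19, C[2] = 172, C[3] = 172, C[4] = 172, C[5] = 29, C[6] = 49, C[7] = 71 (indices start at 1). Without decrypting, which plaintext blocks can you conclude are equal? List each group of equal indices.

P[2] = P[3] = P[4]

ECB encrypts each block independently with the same key, so equal ciphertext blocks imply equal plaintext blocks.
C[2] = C[3] = C[4] = 172, so P[2] = P[3] = P[4].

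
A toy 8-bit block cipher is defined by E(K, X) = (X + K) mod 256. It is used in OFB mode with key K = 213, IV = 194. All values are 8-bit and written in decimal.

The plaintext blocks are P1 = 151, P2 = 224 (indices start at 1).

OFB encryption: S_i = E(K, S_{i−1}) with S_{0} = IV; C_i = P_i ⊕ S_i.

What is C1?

C1 = 0

C1: S = E(K, 194) = 151; 151 ⊕ 151 = 0.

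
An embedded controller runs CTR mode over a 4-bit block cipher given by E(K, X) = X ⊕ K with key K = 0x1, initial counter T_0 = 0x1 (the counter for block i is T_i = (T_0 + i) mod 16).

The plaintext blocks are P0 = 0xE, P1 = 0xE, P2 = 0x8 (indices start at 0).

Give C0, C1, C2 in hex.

C0 = 0xE, C1 = 0xD, C2 = 0xA

CTR encryption: S_i = E(K, T_i) where T_i is the counter for block i; C_i = P_i ⊕ S_i.
C0: T = 0x1, S = E(K, T) = 0x0; 0xE ⊕ 0x0 = 0xE.
C1: T = 0x2, S = E(K, T) = 0x3; 0xE ⊕ 0x3 = 0xD.
C2: T = 0x3, S = E(K, T) = 0x2; 0x8 ⊕ 0x2 = 0xA.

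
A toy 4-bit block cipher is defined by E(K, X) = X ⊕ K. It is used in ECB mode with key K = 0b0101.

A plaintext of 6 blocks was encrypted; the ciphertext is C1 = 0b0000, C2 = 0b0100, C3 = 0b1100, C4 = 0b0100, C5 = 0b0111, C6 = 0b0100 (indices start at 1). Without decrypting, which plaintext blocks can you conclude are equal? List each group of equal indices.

P2 = P4 = P6

ECB encrypts each block independently with the same key, so equal ciphertext blocks imply equal plaintext blocks.
C2 = C4 = C6 = 0b0100, so P2 = P4 = P6.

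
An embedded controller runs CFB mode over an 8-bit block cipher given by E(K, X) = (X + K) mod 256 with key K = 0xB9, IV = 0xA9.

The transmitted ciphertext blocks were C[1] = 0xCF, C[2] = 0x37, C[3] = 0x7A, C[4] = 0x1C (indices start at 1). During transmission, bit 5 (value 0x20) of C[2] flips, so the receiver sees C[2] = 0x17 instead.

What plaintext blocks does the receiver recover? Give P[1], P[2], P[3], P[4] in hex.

CFB decryption: P_i = C_i ⊕ E(K, C_{i−1}), with C_{0} = IV.
Only C[2] changed, to 0x17. In CFB, a change in C_i flips the same bit in P_i and garbles P_{i+1}. Decrypting the received ciphertext:
P[1]: E(K, 0xA9) = 0x62; 0xCF ⊕ 0x62 = 0xAD.
P[2]: E(K, 0xCF) = 0x88; 0x17 ⊕ 0x88 = 0x9F.
P[3]: E(K, 0x17) = 0xD0; 0x7A ⊕ 0xD0 = 0xAA.
P[4]: E(K, 0x7A) = 0x33; 0x1C ⊕ 0x33 = 0x2F.
Blocks that differ from the original plaintext: P[2], P[3].

P[1] = 0xAD, P[2] = 0x9F, P[3] = 0xAA, P[4] = 0x2F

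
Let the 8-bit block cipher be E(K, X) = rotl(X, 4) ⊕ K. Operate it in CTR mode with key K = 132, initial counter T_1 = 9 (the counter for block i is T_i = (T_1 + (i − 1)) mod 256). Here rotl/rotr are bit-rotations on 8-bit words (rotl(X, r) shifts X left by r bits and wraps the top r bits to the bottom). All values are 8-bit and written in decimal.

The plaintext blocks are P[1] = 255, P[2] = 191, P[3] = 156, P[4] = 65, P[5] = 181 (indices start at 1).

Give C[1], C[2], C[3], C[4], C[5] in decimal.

C[1] = 235, C[2] = 155, C[3] = 168, C[4] = 5, C[5] = 225

CTR encryption: S_i = E(K, T_i) where T_i is the counter for block i; C_i = P_i ⊕ S_i.
C[1]: T = 9, S = E(K, T) = 20; 255 ⊕ 20 = 235.
C[2]: T = 10, S = E(K, T) = 36; 191 ⊕ 36 = 155.
C[3]: T = 11, S = E(K, T) = 52; 156 ⊕ 52 = 168.
C[4]: T = 12, S = E(K, T) = 68; 65 ⊕ 68 = 5.
C[5]: T = 13, S = E(K, T) = 84; 181 ⊕ 84 = 225.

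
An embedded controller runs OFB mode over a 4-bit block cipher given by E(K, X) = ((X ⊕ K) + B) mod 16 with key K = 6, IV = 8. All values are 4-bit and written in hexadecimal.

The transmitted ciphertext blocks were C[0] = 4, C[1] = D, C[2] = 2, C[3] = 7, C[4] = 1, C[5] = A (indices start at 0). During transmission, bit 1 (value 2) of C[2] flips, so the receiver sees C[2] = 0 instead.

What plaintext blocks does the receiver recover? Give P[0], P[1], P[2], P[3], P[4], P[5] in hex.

OFB decryption: S_i = E(K, S_{i−1}) with S_{−1} = IV; P_i = C_i ⊕ S_i.
Only C[2] changed, to 0. In OFB, a change in C_i flips the same bit in P_i only; the keystream is unaffected. Decrypting the received ciphertext:
P[0]: S = E(K, 8) = 9; 4 ⊕ 9 = D.
P[1]: S = E(K, 9) = A; D ⊕ A = 7.
P[2]: S = E(K, A) = 7; 0 ⊕ 7 = 7.
P[3]: S = E(K, 7) = C; 7 ⊕ C = B.
P[4]: S = E(K, C) = 5; 1 ⊕ 5 = 4.
P[5]: S = E(K, 5) = E; A ⊕ E = 4.
Blocks that differ from the original plaintext: P[2].

P[0] = D, P[1] = 7, P[2] = 7, P[3] = B, P[4] = 4, P[5] = 4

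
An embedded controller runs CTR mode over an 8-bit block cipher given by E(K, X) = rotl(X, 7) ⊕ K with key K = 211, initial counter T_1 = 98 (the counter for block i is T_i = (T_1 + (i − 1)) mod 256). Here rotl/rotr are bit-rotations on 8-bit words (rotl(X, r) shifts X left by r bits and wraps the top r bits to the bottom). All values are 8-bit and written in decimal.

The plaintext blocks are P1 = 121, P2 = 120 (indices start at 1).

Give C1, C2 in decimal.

C1 = 155, C2 = 26

CTR encryption: S_i = E(K, T_i) where T_i is the counter for block i; C_i = P_i ⊕ S_i.
C1: T = 98, S = E(K, T) = 226; 121 ⊕ 226 = 155.
C2: T = 99, S = E(K, T) = 98; 120 ⊕ 98 = 26.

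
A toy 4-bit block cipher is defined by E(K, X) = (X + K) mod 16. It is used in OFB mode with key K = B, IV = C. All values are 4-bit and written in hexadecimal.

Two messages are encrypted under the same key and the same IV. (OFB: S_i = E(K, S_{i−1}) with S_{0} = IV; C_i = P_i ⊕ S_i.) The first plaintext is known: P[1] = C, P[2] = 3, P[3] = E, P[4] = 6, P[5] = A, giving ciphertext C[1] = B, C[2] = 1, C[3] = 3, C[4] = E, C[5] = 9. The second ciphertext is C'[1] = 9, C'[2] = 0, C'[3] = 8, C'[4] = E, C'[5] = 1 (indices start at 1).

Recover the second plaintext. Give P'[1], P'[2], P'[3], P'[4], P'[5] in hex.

P'[1] = E, P'[2] = 2, P'[3] = 5, P'[4] = 6, P'[5] = 2

In OFB with a reused IV, both messages share the same keystream S_i, so C_i ⊕ C'_i = P_i ⊕ P'_i and thus P'_i = P_i ⊕ C_i ⊕ C'_i.
P'[1]: C ⊕ B ⊕ 9 = E.
P'[2]: 3 ⊕ 1 ⊕ 0 = 2.
P'[3]: E ⊕ 3 ⊕ 8 = 5.
P'[4]: 6 ⊕ E ⊕ E = 6.
P'[5]: A ⊕ 9 ⊕ 1 = 2.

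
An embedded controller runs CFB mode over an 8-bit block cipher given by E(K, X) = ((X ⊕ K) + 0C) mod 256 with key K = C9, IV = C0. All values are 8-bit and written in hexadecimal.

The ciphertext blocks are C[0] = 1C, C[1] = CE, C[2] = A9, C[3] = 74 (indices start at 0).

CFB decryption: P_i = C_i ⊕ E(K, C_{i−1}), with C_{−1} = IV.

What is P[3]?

P[3]: E(K, A9) = 6C; 74 ⊕ 6C = 18.

P[3] = 18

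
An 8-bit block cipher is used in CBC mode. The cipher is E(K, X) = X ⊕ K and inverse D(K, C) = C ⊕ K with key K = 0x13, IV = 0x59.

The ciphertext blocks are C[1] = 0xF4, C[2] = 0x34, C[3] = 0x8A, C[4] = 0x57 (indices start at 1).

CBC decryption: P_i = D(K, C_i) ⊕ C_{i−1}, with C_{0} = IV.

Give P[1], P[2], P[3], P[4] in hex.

P[1]: D(K, 0xF4) = 0xE7; 0xE7 ⊕ 0x59 = 0xBE.
P[2]: D(K, 0x34) = 0x27; 0x27 ⊕ 0xF4 = 0xD3.
P[3]: D(K, 0x8A) = 0x99; 0x99 ⊕ 0x34 = 0xAD.
P[4]: D(K, 0x57) = 0x44; 0x44 ⊕ 0x8A = 0xCE.

P[1] = 0xBE, P[2] = 0xD3, P[3] = 0xAD, P[4] = 0xCE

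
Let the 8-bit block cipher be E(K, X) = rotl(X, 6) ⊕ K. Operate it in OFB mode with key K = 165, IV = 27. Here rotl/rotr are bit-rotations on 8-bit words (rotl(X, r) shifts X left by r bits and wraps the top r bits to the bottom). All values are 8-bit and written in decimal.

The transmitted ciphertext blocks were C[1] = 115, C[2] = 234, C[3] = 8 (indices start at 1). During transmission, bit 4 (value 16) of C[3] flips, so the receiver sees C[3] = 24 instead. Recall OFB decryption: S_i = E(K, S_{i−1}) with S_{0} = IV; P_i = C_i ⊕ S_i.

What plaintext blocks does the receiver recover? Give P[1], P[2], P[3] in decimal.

P[1] = 16, P[2] = 151, P[3] = 226

Only C[3] changed, to 24. In OFB, a change in C_i flips the same bit in P_i only; the keystream is unaffected. Decrypting the received ciphertext:
P[1]: S = E(K, 27) = 99; 115 ⊕ 99 = 16.
P[2]: S = E(K, 99) = 125; 234 ⊕ 125 = 151.
P[3]: S = E(K, 125) = 250; 24 ⊕ 250 = 226.
Blocks that differ from the original plaintext: P[3].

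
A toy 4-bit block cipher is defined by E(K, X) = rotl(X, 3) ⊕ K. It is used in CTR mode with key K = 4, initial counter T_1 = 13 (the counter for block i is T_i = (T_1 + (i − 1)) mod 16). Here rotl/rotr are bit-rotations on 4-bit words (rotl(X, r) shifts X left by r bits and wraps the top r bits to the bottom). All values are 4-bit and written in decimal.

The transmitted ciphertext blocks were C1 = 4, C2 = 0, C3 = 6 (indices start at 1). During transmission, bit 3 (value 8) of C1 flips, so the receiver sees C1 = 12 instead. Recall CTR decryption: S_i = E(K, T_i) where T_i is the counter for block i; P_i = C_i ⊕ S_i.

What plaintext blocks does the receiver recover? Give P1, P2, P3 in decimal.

P1 = 6, P2 = 3, P3 = 13

Only C1 changed, to 12. In CTR, a change in C_i flips the same bit in P_i only; the keystream is unaffected. Decrypting the received ciphertext:
P1: T = 13, S = E(K, T) = 10; 12 ⊕ 10 = 6.
P2: T = 14, S = E(K, T) = 3; 0 ⊕ 3 = 3.
P3: T = 15, S = E(K, T) = 11; 6 ⊕ 11 = 13.
Blocks that differ from the original plaintext: P1.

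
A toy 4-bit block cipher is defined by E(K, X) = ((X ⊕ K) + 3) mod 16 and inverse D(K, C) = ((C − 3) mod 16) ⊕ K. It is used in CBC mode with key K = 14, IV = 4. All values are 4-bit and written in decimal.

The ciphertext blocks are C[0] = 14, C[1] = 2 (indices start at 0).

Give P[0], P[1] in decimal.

P[0] = 1, P[1] = 15

CBC decryption: P_i = D(K, C_i) ⊕ C_{i−1}, with C_{−1} = IV.
P[0]: D(K, 14) = 5; 5 ⊕ 4 = 1.
P[1]: D(K, 2) = 1; 1 ⊕ 14 = 15.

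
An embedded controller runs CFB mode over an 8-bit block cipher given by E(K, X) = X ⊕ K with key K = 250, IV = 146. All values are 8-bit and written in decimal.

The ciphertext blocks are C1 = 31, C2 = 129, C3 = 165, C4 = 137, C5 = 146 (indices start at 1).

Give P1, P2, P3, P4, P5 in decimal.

P1 = 119, P2 = 100, P3 = 222, P4 = 214, P5 = 225

CFB decryption: P_i = C_i ⊕ E(K, C_{i−1}), with C_{0} = IV.
P1: E(K, 146) = 104; 31 ⊕ 104 = 119.
P2: E(K, 31) = 229; 129 ⊕ 229 = 100.
P3: E(K, 129) = 123; 165 ⊕ 123 = 222.
P4: E(K, 165) = 95; 137 ⊕ 95 = 214.
P5: E(K, 137) = 115; 146 ⊕ 115 = 225.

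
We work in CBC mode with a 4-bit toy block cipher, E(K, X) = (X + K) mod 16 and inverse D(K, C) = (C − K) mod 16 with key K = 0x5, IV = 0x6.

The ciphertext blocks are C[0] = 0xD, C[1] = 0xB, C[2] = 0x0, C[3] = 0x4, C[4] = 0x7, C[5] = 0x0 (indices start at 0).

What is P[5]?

P[5] = 0xC

CBC decryption: P_i = D(K, C_i) ⊕ C_{i−1}, with C_{−1} = IV.
P[5]: D(K, 0x0) = 0xB; 0xB ⊕ 0x7 = 0xC.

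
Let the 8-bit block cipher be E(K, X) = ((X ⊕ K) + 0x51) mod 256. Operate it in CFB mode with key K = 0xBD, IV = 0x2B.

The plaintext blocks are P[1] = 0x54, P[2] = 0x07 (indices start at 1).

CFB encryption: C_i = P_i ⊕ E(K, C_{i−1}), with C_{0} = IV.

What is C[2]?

C[2] = 0x58

C[1]: E(K, 0x2B) = 0xE7; 0x54 ⊕ 0xE7 = 0xB3.
C[2]: E(K, 0xB3) = 0x5F; 0x07 ⊕ 0x5F = 0x58.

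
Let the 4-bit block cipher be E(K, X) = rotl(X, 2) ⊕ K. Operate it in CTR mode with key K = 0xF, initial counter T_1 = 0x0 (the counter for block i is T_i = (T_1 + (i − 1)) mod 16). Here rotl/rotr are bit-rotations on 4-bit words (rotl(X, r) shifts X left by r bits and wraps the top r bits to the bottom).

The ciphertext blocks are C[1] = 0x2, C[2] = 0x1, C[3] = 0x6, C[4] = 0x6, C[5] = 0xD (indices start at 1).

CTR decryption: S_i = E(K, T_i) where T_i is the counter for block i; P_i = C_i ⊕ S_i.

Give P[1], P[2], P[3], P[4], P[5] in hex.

P[1]: T = 0x0, S = E(K, T) = 0xF; 0x2 ⊕ 0xF = 0xD.
P[2]: T = 0x1, S = E(K, T) = 0xB; 0x1 ⊕ 0xB = 0xA.
P[3]: T = 0x2, S = E(K, T) = 0x7; 0x6 ⊕ 0x7 = 0x1.
P[4]: T = 0x3, S = E(K, T) = 0x3; 0x6 ⊕ 0x3 = 0x5.
P[5]: T = 0x4, S = E(K, T) = 0xE; 0xD ⊕ 0xE = 0x3.

P[1] = 0xD, P[2] = 0xA, P[3] = 0x1, P[4] = 0x5, P[5] = 0x3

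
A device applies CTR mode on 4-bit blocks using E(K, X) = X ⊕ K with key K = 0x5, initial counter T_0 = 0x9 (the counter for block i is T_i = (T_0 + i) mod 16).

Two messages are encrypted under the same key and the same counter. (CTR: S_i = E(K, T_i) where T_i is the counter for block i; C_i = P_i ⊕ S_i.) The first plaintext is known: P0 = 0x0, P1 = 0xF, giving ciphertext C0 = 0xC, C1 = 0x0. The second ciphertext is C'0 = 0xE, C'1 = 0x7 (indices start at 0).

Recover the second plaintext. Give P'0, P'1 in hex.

P'0 = 0x2, P'1 = 0x8

In CTR with a reused counter, both messages share the same keystream S_i, so C_i ⊕ C'_i = P_i ⊕ P'_i and thus P'_i = P_i ⊕ C_i ⊕ C'_i.
P'0: 0x0 ⊕ 0xC ⊕ 0xE = 0x2.
P'1: 0xF ⊕ 0x0 ⊕ 0x7 = 0x8.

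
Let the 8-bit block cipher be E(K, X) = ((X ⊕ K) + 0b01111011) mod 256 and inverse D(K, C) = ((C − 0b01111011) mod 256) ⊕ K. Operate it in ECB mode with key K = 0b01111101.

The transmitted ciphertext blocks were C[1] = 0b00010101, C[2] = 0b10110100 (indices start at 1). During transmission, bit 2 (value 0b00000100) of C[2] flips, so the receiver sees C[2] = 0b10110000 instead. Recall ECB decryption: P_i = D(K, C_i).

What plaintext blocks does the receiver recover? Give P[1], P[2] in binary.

Only C[2] changed, to 0b10110000. In ECB, a change in C_i affects only P_i. Decrypting the received ciphertext:
P[1]: D(K, 0b00010101) = 0b11100111.
P[2]: D(K, 0b10110000) = 0b01001000.
Blocks that differ from the original plaintext: P[2].

P[1] = 0b11100111, P[2] = 0b01001000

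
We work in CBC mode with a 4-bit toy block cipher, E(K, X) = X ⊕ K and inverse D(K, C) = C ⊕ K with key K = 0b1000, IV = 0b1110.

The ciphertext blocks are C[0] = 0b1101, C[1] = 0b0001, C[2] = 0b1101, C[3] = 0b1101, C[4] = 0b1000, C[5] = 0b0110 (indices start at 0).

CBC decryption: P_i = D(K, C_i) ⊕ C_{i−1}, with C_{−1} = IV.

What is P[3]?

P[3]: D(K, 0b1101) = 0b0101; 0b0101 ⊕ 0b1101 = 0b1000.

P[3] = 0b1000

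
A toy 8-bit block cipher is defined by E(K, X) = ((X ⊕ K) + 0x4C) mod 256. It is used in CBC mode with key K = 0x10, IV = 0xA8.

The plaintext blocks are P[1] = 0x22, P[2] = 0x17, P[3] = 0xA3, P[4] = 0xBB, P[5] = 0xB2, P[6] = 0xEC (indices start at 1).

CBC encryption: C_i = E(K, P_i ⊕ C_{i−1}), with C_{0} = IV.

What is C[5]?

C[5] = 0x7B

C[1]: P[1] ⊕ 0xA8 = 0x8A; E(K, 0x8A) = 0xE6.
C[2]: P[2] ⊕ 0xE6 = 0xF1; E(K, 0xF1) = 0x2D.
C[3]: P[3] ⊕ 0x2D = 0x8E; E(K, 0x8E) = 0xEA.
C[4]: P[4] ⊕ 0xEA = 0x51; E(K, 0x51) = 0x8D.
C[5]: P[5] ⊕ 0x8D = 0x3F; E(K, 0x3F) = 0x7B.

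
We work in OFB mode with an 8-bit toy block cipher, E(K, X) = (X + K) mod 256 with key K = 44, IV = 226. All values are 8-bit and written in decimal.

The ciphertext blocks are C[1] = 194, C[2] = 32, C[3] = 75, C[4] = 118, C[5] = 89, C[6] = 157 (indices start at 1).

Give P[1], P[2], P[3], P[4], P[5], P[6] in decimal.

OFB decryption: S_i = E(K, S_{i−1}) with S_{0} = IV; P_i = C_i ⊕ S_i.
P[1]: S = E(K, 226) = 14; 194 ⊕ 14 = 204.
P[2]: S = E(K, 14) = 58; 32 ⊕ 58 = 26.
P[3]: S = E(K, 58) = 102; 75 ⊕ 102 = 45.
P[4]: S = E(K, 102) = 146; 118 ⊕ 146 = 228.
P[5]: S = E(K, 146) = 190; 89 ⊕ 190 = 231.
P[6]: S = E(K, 190) = 234; 157 ⊕ 234 = 119.

P[1] = 204, P[2] = 26, P[3] = 45, P[4] = 228, P[5] = 231, P[6] = 119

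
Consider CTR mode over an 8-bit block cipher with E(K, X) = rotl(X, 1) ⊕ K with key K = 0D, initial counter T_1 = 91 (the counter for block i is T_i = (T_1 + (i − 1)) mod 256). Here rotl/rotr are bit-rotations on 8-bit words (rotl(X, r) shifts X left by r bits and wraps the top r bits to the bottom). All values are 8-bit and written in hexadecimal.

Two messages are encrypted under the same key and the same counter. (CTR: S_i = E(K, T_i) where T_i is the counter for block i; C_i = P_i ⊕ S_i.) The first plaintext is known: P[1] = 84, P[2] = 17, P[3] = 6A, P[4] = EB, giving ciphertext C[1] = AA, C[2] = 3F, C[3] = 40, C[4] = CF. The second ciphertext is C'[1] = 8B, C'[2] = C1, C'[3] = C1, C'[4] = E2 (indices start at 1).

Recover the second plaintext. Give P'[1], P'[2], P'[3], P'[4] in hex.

P'[1] = A5, P'[2] = E9, P'[3] = EB, P'[4] = C6

In CTR with a reused counter, both messages share the same keystream S_i, so C_i ⊕ C'_i = P_i ⊕ P'_i and thus P'_i = P_i ⊕ C_i ⊕ C'_i.
P'[1]: 84 ⊕ AA ⊕ 8B = A5.
P'[2]: 17 ⊕ 3F ⊕ C1 = E9.
P'[3]: 6A ⊕ 40 ⊕ C1 = EB.
P'[4]: EB ⊕ CF ⊕ E2 = C6.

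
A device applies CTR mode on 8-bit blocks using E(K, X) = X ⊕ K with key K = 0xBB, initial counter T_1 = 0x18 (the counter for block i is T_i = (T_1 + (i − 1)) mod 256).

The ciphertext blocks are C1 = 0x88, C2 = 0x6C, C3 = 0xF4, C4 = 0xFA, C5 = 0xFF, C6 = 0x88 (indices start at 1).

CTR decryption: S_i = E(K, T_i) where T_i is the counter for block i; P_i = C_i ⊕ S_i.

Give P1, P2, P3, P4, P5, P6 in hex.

P1: T = 0x18, S = E(K, T) = 0xA3; 0x88 ⊕ 0xA3 = 0x2B.
P2: T = 0x19, S = E(K, T) = 0xA2; 0x6C ⊕ 0xA2 = 0xCE.
P3: T = 0x1A, S = E(K, T) = 0xA1; 0xF4 ⊕ 0xA1 = 0x55.
P4: T = 0x1B, S = E(K, T) = 0xA0; 0xFA ⊕ 0xA0 = 0x5A.
P5: T = 0x1C, S = E(K, T) = 0xA7; 0xFF ⊕ 0xA7 = 0x58.
P6: T = 0x1D, S = E(K, T) = 0xA6; 0x88 ⊕ 0xA6 = 0x2E.

P1 = 0x2B, P2 = 0xCE, P3 = 0x55, P4 = 0x5A, P5 = 0x58, P6 = 0x2E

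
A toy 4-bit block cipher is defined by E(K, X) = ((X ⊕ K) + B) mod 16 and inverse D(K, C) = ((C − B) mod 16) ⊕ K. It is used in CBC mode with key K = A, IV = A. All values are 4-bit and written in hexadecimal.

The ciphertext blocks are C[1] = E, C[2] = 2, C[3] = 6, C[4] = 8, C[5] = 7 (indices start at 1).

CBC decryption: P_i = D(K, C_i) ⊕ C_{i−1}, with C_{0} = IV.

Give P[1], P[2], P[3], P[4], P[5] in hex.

P[1]: D(K, E) = 9; 9 ⊕ A = 3.
P[2]: D(K, 2) = D; D ⊕ E = 3.
P[3]: D(K, 6) = 1; 1 ⊕ 2 = 3.
P[4]: D(K, 8) = 7; 7 ⊕ 6 = 1.
P[5]: D(K, 7) = 6; 6 ⊕ 8 = E.

P[1] = 3, P[2] = 3, P[3] = 3, P[4] = 1, P[5] = E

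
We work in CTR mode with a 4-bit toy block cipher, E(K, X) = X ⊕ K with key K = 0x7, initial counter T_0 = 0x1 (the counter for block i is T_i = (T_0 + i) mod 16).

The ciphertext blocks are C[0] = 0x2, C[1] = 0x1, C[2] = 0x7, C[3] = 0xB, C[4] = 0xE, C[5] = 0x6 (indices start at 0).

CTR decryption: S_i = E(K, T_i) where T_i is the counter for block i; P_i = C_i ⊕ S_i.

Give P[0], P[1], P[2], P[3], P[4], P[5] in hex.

P[0] = 0x4, P[1] = 0x4, P[2] = 0x3, P[3] = 0x8, P[4] = 0xC, P[5] = 0x7

P[0]: T = 0x1, S = E(K, T) = 0x6; 0x2 ⊕ 0x6 = 0x4.
P[1]: T = 0x2, S = E(K, T) = 0x5; 0x1 ⊕ 0x5 = 0x4.
P[2]: T = 0x3, S = E(K, T) = 0x4; 0x7 ⊕ 0x4 = 0x3.
P[3]: T = 0x4, S = E(K, T) = 0x3; 0xB ⊕ 0x3 = 0x8.
P[4]: T = 0x5, S = E(K, T) = 0x2; 0xE ⊕ 0x2 = 0xC.
P[5]: T = 0x6, S = E(K, T) = 0x1; 0x6 ⊕ 0x1 = 0x7.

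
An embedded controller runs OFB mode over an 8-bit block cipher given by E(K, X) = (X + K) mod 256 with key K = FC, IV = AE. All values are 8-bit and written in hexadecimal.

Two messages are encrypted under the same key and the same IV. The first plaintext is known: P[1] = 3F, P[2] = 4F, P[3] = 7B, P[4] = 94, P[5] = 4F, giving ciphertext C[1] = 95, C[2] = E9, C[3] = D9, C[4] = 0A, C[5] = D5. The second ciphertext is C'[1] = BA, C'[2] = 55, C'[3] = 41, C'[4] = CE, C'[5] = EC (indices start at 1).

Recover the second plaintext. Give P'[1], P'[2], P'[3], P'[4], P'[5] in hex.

In OFB with a reused IV, both messages share the same keystream S_i, so C_i ⊕ C'_i = P_i ⊕ P'_i and thus P'_i = P_i ⊕ C_i ⊕ C'_i.
P'[1]: 3F ⊕ 95 ⊕ BA = 10.
P'[2]: 4F ⊕ E9 ⊕ 55 = F3.
P'[3]: 7B ⊕ D9 ⊕ 41 = E3.
P'[4]: 94 ⊕ 0A ⊕ CE = 50.
P'[5]: 4F ⊕ D5 ⊕ EC = 76.

P'[1] = 10, P'[2] = F3, P'[3] = E3, P'[4] = 50, P'[5] = 76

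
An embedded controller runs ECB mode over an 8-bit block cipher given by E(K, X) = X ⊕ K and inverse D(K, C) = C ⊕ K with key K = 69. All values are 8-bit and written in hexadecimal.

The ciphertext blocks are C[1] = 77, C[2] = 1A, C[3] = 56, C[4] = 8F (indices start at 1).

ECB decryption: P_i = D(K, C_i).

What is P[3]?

P[3]: D(K, 56) = 3F.

P[3] = 3F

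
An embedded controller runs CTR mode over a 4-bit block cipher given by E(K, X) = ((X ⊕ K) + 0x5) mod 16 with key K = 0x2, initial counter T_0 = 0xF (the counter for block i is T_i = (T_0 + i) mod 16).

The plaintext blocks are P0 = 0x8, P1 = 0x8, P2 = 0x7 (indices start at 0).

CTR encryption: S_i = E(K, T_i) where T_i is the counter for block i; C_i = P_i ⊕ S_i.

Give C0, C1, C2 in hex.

C0 = 0xA, C1 = 0xF, C2 = 0xF

C0: T = 0xF, S = E(K, T) = 0x2; 0x8 ⊕ 0x2 = 0xA.
C1: T = 0x0, S = E(K, T) = 0x7; 0x8 ⊕ 0x7 = 0xF.
C2: T = 0x1, S = E(K, T) = 0x8; 0x7 ⊕ 0x8 = 0xF.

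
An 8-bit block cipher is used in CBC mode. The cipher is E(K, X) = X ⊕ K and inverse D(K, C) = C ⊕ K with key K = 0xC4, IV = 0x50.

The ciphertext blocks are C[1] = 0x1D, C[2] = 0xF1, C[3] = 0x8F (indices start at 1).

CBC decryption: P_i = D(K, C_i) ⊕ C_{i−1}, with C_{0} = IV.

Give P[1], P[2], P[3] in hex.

P[1]: D(K, 0x1D) = 0xD9; 0xD9 ⊕ 0x50 = 0x89.
P[2]: D(K, 0xF1) = 0x35; 0x35 ⊕ 0x1D = 0x28.
P[3]: D(K, 0x8F) = 0x4B; 0x4B ⊕ 0xF1 = 0xBA.

P[1] = 0x89, P[2] = 0x28, P[3] = 0xBA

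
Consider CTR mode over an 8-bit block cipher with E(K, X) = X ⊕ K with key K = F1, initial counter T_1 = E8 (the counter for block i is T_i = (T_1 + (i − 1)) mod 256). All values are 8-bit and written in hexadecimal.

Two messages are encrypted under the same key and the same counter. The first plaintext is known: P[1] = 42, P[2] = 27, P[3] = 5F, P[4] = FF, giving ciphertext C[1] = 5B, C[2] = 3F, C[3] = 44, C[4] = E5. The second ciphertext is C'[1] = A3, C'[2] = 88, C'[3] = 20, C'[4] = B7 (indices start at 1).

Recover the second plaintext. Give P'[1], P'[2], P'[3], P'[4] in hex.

In CTR with a reused counter, both messages share the same keystream S_i, so C_i ⊕ C'_i = P_i ⊕ P'_i and thus P'_i = P_i ⊕ C_i ⊕ C'_i.
P'[1]: 42 ⊕ 5B ⊕ A3 = BA.
P'[2]: 27 ⊕ 3F ⊕ 88 = 90.
P'[3]: 5F ⊕ 44 ⊕ 20 = 3B.
P'[4]: FF ⊕ E5 ⊕ B7 = AD.

P'[1] = BA, P'[2] = 90, P'[3] = 3B, P'[4] = AD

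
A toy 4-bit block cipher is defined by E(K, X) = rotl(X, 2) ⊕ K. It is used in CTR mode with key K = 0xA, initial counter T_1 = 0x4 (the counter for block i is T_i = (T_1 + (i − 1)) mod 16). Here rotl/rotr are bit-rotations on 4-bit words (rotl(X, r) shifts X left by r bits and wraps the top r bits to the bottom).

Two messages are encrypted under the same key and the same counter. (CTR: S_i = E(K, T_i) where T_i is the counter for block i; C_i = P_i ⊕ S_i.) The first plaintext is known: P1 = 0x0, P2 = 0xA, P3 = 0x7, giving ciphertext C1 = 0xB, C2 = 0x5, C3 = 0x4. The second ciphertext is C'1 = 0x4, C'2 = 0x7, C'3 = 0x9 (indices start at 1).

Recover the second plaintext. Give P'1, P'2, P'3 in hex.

P'1 = 0xF, P'2 = 0x8, P'3 = 0xA

In CTR with a reused counter, both messages share the same keystream S_i, so C_i ⊕ C'_i = P_i ⊕ P'_i and thus P'_i = P_i ⊕ C_i ⊕ C'_i.
P'1: 0x0 ⊕ 0xB ⊕ 0x4 = 0xF.
P'2: 0xA ⊕ 0x5 ⊕ 0x7 = 0x8.
P'3: 0x7 ⊕ 0x4 ⊕ 0x9 = 0xA.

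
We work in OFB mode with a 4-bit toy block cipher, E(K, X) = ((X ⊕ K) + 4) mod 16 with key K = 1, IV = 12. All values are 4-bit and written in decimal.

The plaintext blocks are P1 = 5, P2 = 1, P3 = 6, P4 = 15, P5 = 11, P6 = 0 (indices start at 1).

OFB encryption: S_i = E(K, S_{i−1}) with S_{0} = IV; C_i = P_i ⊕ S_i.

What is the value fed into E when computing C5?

C1: S = E(K, 12) = 1; 5 ⊕ 1 = 4.
C2: S = E(K, 1) = 4; 1 ⊕ 4 = 5.
C3: S = E(K, 4) = 9; 6 ⊕ 9 = 15.
C4: S = E(K, 9) = 12; 15 ⊕ 12 = 3.
C5: S = E(K, 12) = 1; 11 ⊕ 1 = 10.
So the input to E for block 5 is 12.

12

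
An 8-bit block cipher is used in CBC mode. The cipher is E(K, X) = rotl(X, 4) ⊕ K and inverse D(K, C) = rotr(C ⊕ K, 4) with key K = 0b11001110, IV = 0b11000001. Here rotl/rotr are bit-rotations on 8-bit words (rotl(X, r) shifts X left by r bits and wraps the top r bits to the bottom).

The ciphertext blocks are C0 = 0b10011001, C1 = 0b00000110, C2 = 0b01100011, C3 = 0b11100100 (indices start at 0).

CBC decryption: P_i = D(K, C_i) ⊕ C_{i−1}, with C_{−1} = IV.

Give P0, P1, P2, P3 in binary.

P0: D(K, 0b10011001) = 0b01110101; 0b01110101 ⊕ 0b11000001 = 0b10110100.
P1: D(K, 0b00000110) = 0b10001100; 0b10001100 ⊕ 0b10011001 = 0b00010101.
P2: D(K, 0b01100011) = 0b11011010; 0b11011010 ⊕ 0b00000110 = 0b11011100.
P3: D(K, 0b11100100) = 0b10100010; 0b10100010 ⊕ 0b01100011 = 0b11000001.

P0 = 0b10110100, P1 = 0b00010101, P2 = 0b11011100, P3 = 0b11000001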